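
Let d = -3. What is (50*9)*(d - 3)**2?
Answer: 16200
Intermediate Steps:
(50*9)*(d - 3)**2 = (50*9)*(-3 - 3)**2 = 450*(-6)**2 = 450*36 = 16200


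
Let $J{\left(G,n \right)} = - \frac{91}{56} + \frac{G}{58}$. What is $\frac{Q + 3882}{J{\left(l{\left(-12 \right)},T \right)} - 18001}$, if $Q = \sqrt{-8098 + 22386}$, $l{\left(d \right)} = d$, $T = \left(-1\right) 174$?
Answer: $- \frac{300208}{1392219} - \frac{928 \sqrt{893}}{4176657} \approx -0.22227$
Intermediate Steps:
$T = -174$
$J{\left(G,n \right)} = - \frac{13}{8} + \frac{G}{58}$ ($J{\left(G,n \right)} = \left(-91\right) \frac{1}{56} + G \frac{1}{58} = - \frac{13}{8} + \frac{G}{58}$)
$Q = 4 \sqrt{893}$ ($Q = \sqrt{14288} = 4 \sqrt{893} \approx 119.53$)
$\frac{Q + 3882}{J{\left(l{\left(-12 \right)},T \right)} - 18001} = \frac{4 \sqrt{893} + 3882}{\left(- \frac{13}{8} + \frac{1}{58} \left(-12\right)\right) - 18001} = \frac{3882 + 4 \sqrt{893}}{\left(- \frac{13}{8} - \frac{6}{29}\right) - 18001} = \frac{3882 + 4 \sqrt{893}}{- \frac{425}{232} - 18001} = \frac{3882 + 4 \sqrt{893}}{- \frac{4176657}{232}} = \left(3882 + 4 \sqrt{893}\right) \left(- \frac{232}{4176657}\right) = - \frac{300208}{1392219} - \frac{928 \sqrt{893}}{4176657}$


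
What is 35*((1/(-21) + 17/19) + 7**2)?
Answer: 99445/57 ≈ 1744.6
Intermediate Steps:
35*((1/(-21) + 17/19) + 7**2) = 35*((1*(-1/21) + 17*(1/19)) + 49) = 35*((-1/21 + 17/19) + 49) = 35*(338/399 + 49) = 35*(19889/399) = 99445/57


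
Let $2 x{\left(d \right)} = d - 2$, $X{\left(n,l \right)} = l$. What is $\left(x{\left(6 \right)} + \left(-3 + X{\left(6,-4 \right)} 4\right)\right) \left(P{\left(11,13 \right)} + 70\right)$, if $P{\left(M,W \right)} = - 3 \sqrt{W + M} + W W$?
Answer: $-4063 + 102 \sqrt{6} \approx -3813.2$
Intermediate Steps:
$x{\left(d \right)} = -1 + \frac{d}{2}$ ($x{\left(d \right)} = \frac{d - 2}{2} = \frac{-2 + d}{2} = -1 + \frac{d}{2}$)
$P{\left(M,W \right)} = W^{2} - 3 \sqrt{M + W}$ ($P{\left(M,W \right)} = - 3 \sqrt{M + W} + W^{2} = W^{2} - 3 \sqrt{M + W}$)
$\left(x{\left(6 \right)} + \left(-3 + X{\left(6,-4 \right)} 4\right)\right) \left(P{\left(11,13 \right)} + 70\right) = \left(\left(-1 + \frac{1}{2} \cdot 6\right) - 19\right) \left(\left(13^{2} - 3 \sqrt{11 + 13}\right) + 70\right) = \left(\left(-1 + 3\right) - 19\right) \left(\left(169 - 3 \sqrt{24}\right) + 70\right) = \left(2 - 19\right) \left(\left(169 - 3 \cdot 2 \sqrt{6}\right) + 70\right) = - 17 \left(\left(169 - 6 \sqrt{6}\right) + 70\right) = - 17 \left(239 - 6 \sqrt{6}\right) = -4063 + 102 \sqrt{6}$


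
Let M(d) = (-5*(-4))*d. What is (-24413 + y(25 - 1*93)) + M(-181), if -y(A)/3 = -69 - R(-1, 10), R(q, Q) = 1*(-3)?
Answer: -27835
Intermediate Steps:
R(q, Q) = -3
M(d) = 20*d
y(A) = 198 (y(A) = -3*(-69 - 1*(-3)) = -3*(-69 + 3) = -3*(-66) = 198)
(-24413 + y(25 - 1*93)) + M(-181) = (-24413 + 198) + 20*(-181) = -24215 - 3620 = -27835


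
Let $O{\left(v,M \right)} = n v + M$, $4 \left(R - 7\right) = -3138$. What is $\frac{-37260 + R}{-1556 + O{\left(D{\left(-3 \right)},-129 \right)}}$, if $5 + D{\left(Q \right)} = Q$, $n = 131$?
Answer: $\frac{76075}{5466} \approx 13.918$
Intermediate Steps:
$D{\left(Q \right)} = -5 + Q$
$R = - \frac{1555}{2}$ ($R = 7 + \frac{1}{4} \left(-3138\right) = 7 - \frac{1569}{2} = - \frac{1555}{2} \approx -777.5$)
$O{\left(v,M \right)} = M + 131 v$ ($O{\left(v,M \right)} = 131 v + M = M + 131 v$)
$\frac{-37260 + R}{-1556 + O{\left(D{\left(-3 \right)},-129 \right)}} = \frac{-37260 - \frac{1555}{2}}{-1556 + \left(-129 + 131 \left(-5 - 3\right)\right)} = - \frac{76075}{2 \left(-1556 + \left(-129 + 131 \left(-8\right)\right)\right)} = - \frac{76075}{2 \left(-1556 - 1177\right)} = - \frac{76075}{2 \left(-2733\right)} = \left(- \frac{76075}{2}\right) \left(- \frac{1}{2733}\right) = \frac{76075}{5466}$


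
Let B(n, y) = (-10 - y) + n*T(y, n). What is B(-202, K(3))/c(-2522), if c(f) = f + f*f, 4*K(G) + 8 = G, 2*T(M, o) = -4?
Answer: 1581/25431848 ≈ 6.2166e-5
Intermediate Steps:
T(M, o) = -2 (T(M, o) = (1/2)*(-4) = -2)
K(G) = -2 + G/4
B(n, y) = -10 - y - 2*n (B(n, y) = (-10 - y) + n*(-2) = (-10 - y) - 2*n = -10 - y - 2*n)
c(f) = f + f**2
B(-202, K(3))/c(-2522) = (-10 - (-2 + (1/4)*3) - 2*(-202))/((-2522*(1 - 2522))) = (-10 - (-2 + 3/4) + 404)/((-2522*(-2521))) = (-10 - 1*(-5/4) + 404)/6357962 = (-10 + 5/4 + 404)*(1/6357962) = (1581/4)*(1/6357962) = 1581/25431848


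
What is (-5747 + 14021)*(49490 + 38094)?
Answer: 724670016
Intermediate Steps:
(-5747 + 14021)*(49490 + 38094) = 8274*87584 = 724670016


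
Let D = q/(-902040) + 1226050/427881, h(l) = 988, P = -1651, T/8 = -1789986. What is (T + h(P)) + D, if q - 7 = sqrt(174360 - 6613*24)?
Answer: -1842201420592896389/128655259080 - sqrt(978)/225510 ≈ -1.4319e+7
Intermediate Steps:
T = -14319888 (T = 8*(-1789986) = -14319888)
q = 7 + 4*sqrt(978) (q = 7 + sqrt(174360 - 6613*24) = 7 + sqrt(174360 - 158712) = 7 + sqrt(15648) = 7 + 4*sqrt(978) ≈ 132.09)
D = 368647715611/128655259080 - sqrt(978)/225510 (D = (7 + 4*sqrt(978))/(-902040) + 1226050/427881 = (7 + 4*sqrt(978))*(-1/902040) + 1226050*(1/427881) = (-7/902040 - sqrt(978)/225510) + 1226050/427881 = 368647715611/128655259080 - sqrt(978)/225510 ≈ 2.8653)
(T + h(P)) + D = (-14319888 + 988) + (368647715611/128655259080 - sqrt(978)/225510) = -14318900 + (368647715611/128655259080 - sqrt(978)/225510) = -1842201420592896389/128655259080 - sqrt(978)/225510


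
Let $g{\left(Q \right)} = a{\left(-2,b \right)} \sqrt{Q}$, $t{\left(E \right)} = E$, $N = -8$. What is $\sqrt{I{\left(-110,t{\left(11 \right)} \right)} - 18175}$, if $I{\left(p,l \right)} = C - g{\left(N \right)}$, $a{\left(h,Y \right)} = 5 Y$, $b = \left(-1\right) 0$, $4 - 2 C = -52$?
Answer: $i \sqrt{18147} \approx 134.71 i$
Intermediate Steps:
$C = 28$ ($C = 2 - -26 = 2 + 26 = 28$)
$b = 0$
$g{\left(Q \right)} = 0$ ($g{\left(Q \right)} = 5 \cdot 0 \sqrt{Q} = 0 \sqrt{Q} = 0$)
$I{\left(p,l \right)} = 28$ ($I{\left(p,l \right)} = 28 - 0 = 28 + 0 = 28$)
$\sqrt{I{\left(-110,t{\left(11 \right)} \right)} - 18175} = \sqrt{28 - 18175} = \sqrt{-18147} = i \sqrt{18147}$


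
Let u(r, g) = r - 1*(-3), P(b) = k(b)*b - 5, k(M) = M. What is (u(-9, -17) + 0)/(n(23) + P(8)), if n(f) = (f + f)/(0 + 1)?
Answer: -2/35 ≈ -0.057143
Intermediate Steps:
n(f) = 2*f (n(f) = (2*f)/1 = (2*f)*1 = 2*f)
P(b) = -5 + b**2 (P(b) = b*b - 5 = b**2 - 5 = -5 + b**2)
u(r, g) = 3 + r (u(r, g) = r + 3 = 3 + r)
(u(-9, -17) + 0)/(n(23) + P(8)) = ((3 - 9) + 0)/(2*23 + (-5 + 8**2)) = (-6 + 0)/(46 + (-5 + 64)) = -6/(46 + 59) = -6/105 = -6*1/105 = -2/35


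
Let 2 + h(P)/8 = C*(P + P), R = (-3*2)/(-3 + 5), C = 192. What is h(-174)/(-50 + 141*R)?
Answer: 534544/473 ≈ 1130.1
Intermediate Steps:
R = -3 (R = -6/2 = -6*1/2 = -3)
h(P) = -16 + 3072*P (h(P) = -16 + 8*(192*(P + P)) = -16 + 8*(192*(2*P)) = -16 + 8*(384*P) = -16 + 3072*P)
h(-174)/(-50 + 141*R) = (-16 + 3072*(-174))/(-50 + 141*(-3)) = (-16 - 534528)/(-50 - 423) = -534544/(-473) = -534544*(-1/473) = 534544/473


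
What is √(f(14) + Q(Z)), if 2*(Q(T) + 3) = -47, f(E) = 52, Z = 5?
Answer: √102/2 ≈ 5.0498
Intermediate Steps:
Q(T) = -53/2 (Q(T) = -3 + (½)*(-47) = -3 - 47/2 = -53/2)
√(f(14) + Q(Z)) = √(52 - 53/2) = √(51/2) = √102/2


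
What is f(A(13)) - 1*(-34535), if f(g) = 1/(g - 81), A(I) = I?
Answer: 2348379/68 ≈ 34535.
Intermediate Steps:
f(g) = 1/(-81 + g)
f(A(13)) - 1*(-34535) = 1/(-81 + 13) - 1*(-34535) = 1/(-68) + 34535 = -1/68 + 34535 = 2348379/68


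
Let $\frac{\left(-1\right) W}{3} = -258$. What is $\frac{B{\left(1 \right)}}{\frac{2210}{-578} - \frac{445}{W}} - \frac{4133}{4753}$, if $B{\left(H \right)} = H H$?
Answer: $- \frac{301737349}{275079875} \approx -1.0969$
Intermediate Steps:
$W = 774$ ($W = \left(-3\right) \left(-258\right) = 774$)
$B{\left(H \right)} = H^{2}$
$\frac{B{\left(1 \right)}}{\frac{2210}{-578} - \frac{445}{W}} - \frac{4133}{4753} = \frac{1^{2}}{\frac{2210}{-578} - \frac{445}{774}} - \frac{4133}{4753} = 1 \frac{1}{2210 \left(- \frac{1}{578}\right) - \frac{445}{774}} - \frac{4133}{4753} = 1 \frac{1}{- \frac{65}{17} - \frac{445}{774}} - \frac{4133}{4753} = 1 \frac{1}{- \frac{57875}{13158}} - \frac{4133}{4753} = 1 \left(- \frac{13158}{57875}\right) - \frac{4133}{4753} = - \frac{13158}{57875} - \frac{4133}{4753} = - \frac{301737349}{275079875}$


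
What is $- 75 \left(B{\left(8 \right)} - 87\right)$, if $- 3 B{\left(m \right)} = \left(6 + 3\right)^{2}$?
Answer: $8550$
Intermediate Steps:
$B{\left(m \right)} = -27$ ($B{\left(m \right)} = - \frac{\left(6 + 3\right)^{2}}{3} = - \frac{9^{2}}{3} = \left(- \frac{1}{3}\right) 81 = -27$)
$- 75 \left(B{\left(8 \right)} - 87\right) = - 75 \left(-27 - 87\right) = \left(-75\right) \left(-114\right) = 8550$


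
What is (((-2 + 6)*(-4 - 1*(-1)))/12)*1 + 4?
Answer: 3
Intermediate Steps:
(((-2 + 6)*(-4 - 1*(-1)))/12)*1 + 4 = ((4*(-4 + 1))*(1/12))*1 + 4 = ((4*(-3))*(1/12))*1 + 4 = -12*1/12*1 + 4 = -1*1 + 4 = -1 + 4 = 3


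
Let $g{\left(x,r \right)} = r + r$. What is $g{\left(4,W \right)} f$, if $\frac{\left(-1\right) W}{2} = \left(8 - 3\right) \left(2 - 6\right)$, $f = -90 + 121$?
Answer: $2480$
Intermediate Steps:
$f = 31$
$W = 40$ ($W = - 2 \left(8 - 3\right) \left(2 - 6\right) = - 2 \cdot 5 \left(-4\right) = \left(-2\right) \left(-20\right) = 40$)
$g{\left(x,r \right)} = 2 r$
$g{\left(4,W \right)} f = 2 \cdot 40 \cdot 31 = 80 \cdot 31 = 2480$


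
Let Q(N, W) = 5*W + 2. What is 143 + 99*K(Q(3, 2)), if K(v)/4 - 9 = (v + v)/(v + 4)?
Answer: 4301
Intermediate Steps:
Q(N, W) = 2 + 5*W
K(v) = 36 + 8*v/(4 + v) (K(v) = 36 + 4*((v + v)/(v + 4)) = 36 + 4*((2*v)/(4 + v)) = 36 + 4*(2*v/(4 + v)) = 36 + 8*v/(4 + v))
143 + 99*K(Q(3, 2)) = 143 + 99*(4*(36 + 11*(2 + 5*2))/(4 + (2 + 5*2))) = 143 + 99*(4*(36 + 11*(2 + 10))/(4 + (2 + 10))) = 143 + 99*(4*(36 + 11*12)/(4 + 12)) = 143 + 99*(4*(36 + 132)/16) = 143 + 99*(4*(1/16)*168) = 143 + 99*42 = 143 + 4158 = 4301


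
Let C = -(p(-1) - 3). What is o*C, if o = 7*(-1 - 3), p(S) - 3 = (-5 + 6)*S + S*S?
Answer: 0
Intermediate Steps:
p(S) = 3 + S + S**2 (p(S) = 3 + ((-5 + 6)*S + S*S) = 3 + (1*S + S**2) = 3 + (S + S**2) = 3 + S + S**2)
C = 0 (C = -((3 - 1 + (-1)**2) - 3) = -((3 - 1 + 1) - 3) = -(3 - 3) = -1*0 = 0)
o = -28 (o = 7*(-4) = -28)
o*C = -28*0 = 0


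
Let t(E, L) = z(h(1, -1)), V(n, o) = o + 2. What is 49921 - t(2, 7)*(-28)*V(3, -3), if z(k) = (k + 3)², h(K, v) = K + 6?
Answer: 47121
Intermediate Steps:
h(K, v) = 6 + K
V(n, o) = 2 + o
z(k) = (3 + k)²
t(E, L) = 100 (t(E, L) = (3 + (6 + 1))² = (3 + 7)² = 10² = 100)
49921 - t(2, 7)*(-28)*V(3, -3) = 49921 - 100*(-28)*(2 - 3) = 49921 - (-2800)*(-1) = 49921 - 1*2800 = 49921 - 2800 = 47121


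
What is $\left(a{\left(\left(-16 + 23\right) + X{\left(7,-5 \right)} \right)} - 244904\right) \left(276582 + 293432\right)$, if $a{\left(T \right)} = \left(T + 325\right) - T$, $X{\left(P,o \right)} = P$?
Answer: $-139413454106$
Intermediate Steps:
$a{\left(T \right)} = 325$ ($a{\left(T \right)} = \left(325 + T\right) - T = 325$)
$\left(a{\left(\left(-16 + 23\right) + X{\left(7,-5 \right)} \right)} - 244904\right) \left(276582 + 293432\right) = \left(325 - 244904\right) \left(276582 + 293432\right) = \left(-244579\right) 570014 = -139413454106$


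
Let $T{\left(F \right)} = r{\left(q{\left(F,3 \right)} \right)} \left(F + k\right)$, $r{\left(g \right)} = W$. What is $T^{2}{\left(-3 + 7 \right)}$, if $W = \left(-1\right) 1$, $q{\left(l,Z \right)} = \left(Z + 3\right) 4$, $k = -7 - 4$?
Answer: $49$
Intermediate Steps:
$k = -11$
$q{\left(l,Z \right)} = 12 + 4 Z$ ($q{\left(l,Z \right)} = \left(3 + Z\right) 4 = 12 + 4 Z$)
$W = -1$
$r{\left(g \right)} = -1$
$T{\left(F \right)} = 11 - F$ ($T{\left(F \right)} = - (F - 11) = - (-11 + F) = 11 - F$)
$T^{2}{\left(-3 + 7 \right)} = \left(11 - \left(-3 + 7\right)\right)^{2} = \left(11 - 4\right)^{2} = 7^{2} = 49$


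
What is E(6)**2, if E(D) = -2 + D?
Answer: 16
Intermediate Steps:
E(6)**2 = (-2 + 6)**2 = 4**2 = 16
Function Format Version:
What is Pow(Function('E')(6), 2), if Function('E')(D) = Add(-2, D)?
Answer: 16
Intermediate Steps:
Pow(Function('E')(6), 2) = Pow(Add(-2, 6), 2) = Pow(4, 2) = 16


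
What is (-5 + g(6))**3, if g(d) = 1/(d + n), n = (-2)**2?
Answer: -117649/1000 ≈ -117.65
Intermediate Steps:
n = 4
g(d) = 1/(4 + d) (g(d) = 1/(d + 4) = 1/(4 + d))
(-5 + g(6))**3 = (-5 + 1/(4 + 6))**3 = (-5 + 1/10)**3 = (-49/10)**3 = -117649/1000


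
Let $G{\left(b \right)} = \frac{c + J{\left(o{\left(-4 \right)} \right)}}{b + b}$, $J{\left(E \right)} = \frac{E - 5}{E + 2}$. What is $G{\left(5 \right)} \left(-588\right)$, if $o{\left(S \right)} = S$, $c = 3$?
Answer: $-441$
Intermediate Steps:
$J{\left(E \right)} = \frac{-5 + E}{2 + E}$
$G{\left(b \right)} = \frac{15}{4 b}$ ($G{\left(b \right)} = \frac{3 + \frac{-5 - 4}{2 - 4}}{b + b} = \frac{3 + \frac{1}{-2} \left(-9\right)}{2 b} = \left(3 - - \frac{9}{2}\right) \frac{1}{2 b} = \left(3 + \frac{9}{2}\right) \frac{1}{2 b} = \frac{15 \frac{1}{2 b}}{2} = \frac{15}{4 b}$)
$G{\left(5 \right)} \left(-588\right) = \frac{15}{4 \cdot 5} \left(-588\right) = \frac{15}{4} \cdot \frac{1}{5} \left(-588\right) = \frac{3}{4} \left(-588\right) = -441$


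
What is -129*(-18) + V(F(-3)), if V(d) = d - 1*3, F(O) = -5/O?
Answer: 6962/3 ≈ 2320.7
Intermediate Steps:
V(d) = -3 + d (V(d) = d - 3 = -3 + d)
-129*(-18) + V(F(-3)) = -129*(-18) + (-3 - 5/(-3)) = 2322 + (-3 - 5*(-1/3)) = 2322 + (-3 + 5/3) = 2322 - 4/3 = 6962/3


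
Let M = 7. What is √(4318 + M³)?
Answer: √4661 ≈ 68.271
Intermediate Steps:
√(4318 + M³) = √(4318 + 7³) = √(4318 + 343) = √4661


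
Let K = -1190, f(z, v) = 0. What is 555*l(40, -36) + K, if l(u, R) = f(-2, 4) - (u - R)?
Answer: -43370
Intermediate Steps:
l(u, R) = R - u (l(u, R) = 0 - (u - R) = 0 + (R - u) = R - u)
555*l(40, -36) + K = 555*(-36 - 1*40) - 1190 = 555*(-36 - 40) - 1190 = 555*(-76) - 1190 = -42180 - 1190 = -43370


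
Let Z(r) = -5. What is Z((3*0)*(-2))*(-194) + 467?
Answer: 1437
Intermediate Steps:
Z((3*0)*(-2))*(-194) + 467 = -5*(-194) + 467 = 970 + 467 = 1437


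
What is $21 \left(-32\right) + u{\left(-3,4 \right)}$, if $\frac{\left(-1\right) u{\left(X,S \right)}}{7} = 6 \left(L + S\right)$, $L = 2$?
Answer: $-924$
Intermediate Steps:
$u{\left(X,S \right)} = -84 - 42 S$ ($u{\left(X,S \right)} = - 7 \cdot 6 \left(2 + S\right) = - 7 \left(12 + 6 S\right) = -84 - 42 S$)
$21 \left(-32\right) + u{\left(-3,4 \right)} = 21 \left(-32\right) - 252 = -672 - 252 = -924$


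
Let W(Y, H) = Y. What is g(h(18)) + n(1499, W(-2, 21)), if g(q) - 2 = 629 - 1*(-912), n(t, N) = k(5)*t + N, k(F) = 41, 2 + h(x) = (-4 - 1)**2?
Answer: 63000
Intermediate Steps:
h(x) = 23 (h(x) = -2 + (-4 - 1)**2 = -2 + (-5)**2 = -2 + 25 = 23)
n(t, N) = N + 41*t (n(t, N) = 41*t + N = N + 41*t)
g(q) = 1543 (g(q) = 2 + (629 - 1*(-912)) = 2 + (629 + 912) = 2 + 1541 = 1543)
g(h(18)) + n(1499, W(-2, 21)) = 1543 + (-2 + 41*1499) = 1543 + (-2 + 61459) = 1543 + 61457 = 63000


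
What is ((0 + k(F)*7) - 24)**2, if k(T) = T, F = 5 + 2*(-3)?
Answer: 961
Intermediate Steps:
F = -1 (F = 5 - 6 = -1)
((0 + k(F)*7) - 24)**2 = ((0 - 1*7) - 24)**2 = ((0 - 7) - 24)**2 = (-7 - 24)**2 = (-31)**2 = 961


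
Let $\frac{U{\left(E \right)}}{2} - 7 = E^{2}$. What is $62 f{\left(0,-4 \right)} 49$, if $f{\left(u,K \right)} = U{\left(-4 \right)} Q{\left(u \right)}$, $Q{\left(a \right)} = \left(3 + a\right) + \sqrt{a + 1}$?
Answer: $558992$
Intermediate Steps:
$U{\left(E \right)} = 14 + 2 E^{2}$
$Q{\left(a \right)} = 3 + a + \sqrt{1 + a}$ ($Q{\left(a \right)} = \left(3 + a\right) + \sqrt{1 + a} = 3 + a + \sqrt{1 + a}$)
$f{\left(u,K \right)} = 138 + 46 u + 46 \sqrt{1 + u}$ ($f{\left(u,K \right)} = \left(14 + 2 \left(-4\right)^{2}\right) \left(3 + u + \sqrt{1 + u}\right) = \left(14 + 2 \cdot 16\right) \left(3 + u + \sqrt{1 + u}\right) = \left(14 + 32\right) \left(3 + u + \sqrt{1 + u}\right) = 46 \left(3 + u + \sqrt{1 + u}\right) = 138 + 46 u + 46 \sqrt{1 + u}$)
$62 f{\left(0,-4 \right)} 49 = 62 \left(138 + 46 \cdot 0 + 46 \sqrt{1 + 0}\right) 49 = 62 \left(138 + 0 + 46 \sqrt{1}\right) 49 = 62 \left(138 + 0 + 46 \cdot 1\right) 49 = 62 \left(138 + 0 + 46\right) 49 = 62 \cdot 184 \cdot 49 = 11408 \cdot 49 = 558992$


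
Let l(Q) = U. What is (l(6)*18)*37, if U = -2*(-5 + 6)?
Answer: -1332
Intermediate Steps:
U = -2 (U = -2*1 = -2)
l(Q) = -2
(l(6)*18)*37 = -2*18*37 = -36*37 = -1332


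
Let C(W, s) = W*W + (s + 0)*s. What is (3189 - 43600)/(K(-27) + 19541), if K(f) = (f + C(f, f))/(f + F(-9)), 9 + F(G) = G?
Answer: -202055/97546 ≈ -2.0714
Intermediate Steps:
C(W, s) = W² + s² (C(W, s) = W² + s*s = W² + s²)
F(G) = -9 + G
K(f) = (f + 2*f²)/(-18 + f) (K(f) = (f + (f² + f²))/(f + (-9 - 9)) = (f + 2*f²)/(f - 18) = (f + 2*f²)/(-18 + f))
(3189 - 43600)/(K(-27) + 19541) = (3189 - 43600)/(-27*(1 + 2*(-27))/(-18 - 27) + 19541) = -40411/(-27*(1 - 54)/(-45) + 19541) = -40411/(-27*(-1/45)*(-53) + 19541) = -40411/(-159/5 + 19541) = -40411/97546/5 = -40411*5/97546 = -202055/97546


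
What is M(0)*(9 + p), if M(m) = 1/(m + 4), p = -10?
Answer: -¼ ≈ -0.25000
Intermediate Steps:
M(m) = 1/(4 + m)
M(0)*(9 + p) = (9 - 10)/(4 + 0) = -1/4 = (¼)*(-1) = -¼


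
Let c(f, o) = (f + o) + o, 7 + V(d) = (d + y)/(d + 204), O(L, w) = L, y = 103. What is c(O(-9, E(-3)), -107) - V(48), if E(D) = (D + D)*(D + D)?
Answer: -54583/252 ≈ -216.60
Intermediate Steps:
E(D) = 4*D² (E(D) = (2*D)*(2*D) = 4*D²)
V(d) = -7 + (103 + d)/(204 + d) (V(d) = -7 + (d + 103)/(d + 204) = -7 + (103 + d)/(204 + d))
c(f, o) = f + 2*o
c(O(-9, E(-3)), -107) - V(48) = (-9 + 2*(-107)) - (-1325 - 6*48)/(204 + 48) = (-9 - 214) - (-1325 - 288)/252 = -223 - (-1613)/252 = -223 - 1*(-1613/252) = -223 + 1613/252 = -54583/252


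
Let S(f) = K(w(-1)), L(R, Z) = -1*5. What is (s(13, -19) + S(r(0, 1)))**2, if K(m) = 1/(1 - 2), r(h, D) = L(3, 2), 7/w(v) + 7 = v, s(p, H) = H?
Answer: 400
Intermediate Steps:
L(R, Z) = -5
w(v) = 7/(-7 + v)
r(h, D) = -5
K(m) = -1 (K(m) = 1/(-1) = -1)
S(f) = -1
(s(13, -19) + S(r(0, 1)))**2 = (-19 - 1)**2 = (-20)**2 = 400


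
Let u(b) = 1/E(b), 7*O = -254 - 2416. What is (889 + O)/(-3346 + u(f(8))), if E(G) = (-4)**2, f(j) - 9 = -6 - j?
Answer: -56848/374745 ≈ -0.15170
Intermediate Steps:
f(j) = 3 - j (f(j) = 9 + (-6 - j) = 3 - j)
O = -2670/7 (O = (-254 - 2416)/7 = (1/7)*(-2670) = -2670/7 ≈ -381.43)
E(G) = 16
u(b) = 1/16
(889 + O)/(-3346 + u(f(8))) = (889 - 2670/7)/(-3346 + 1/16) = 3553/(7*(-53535/16)) = (3553/7)*(-16/53535) = -56848/374745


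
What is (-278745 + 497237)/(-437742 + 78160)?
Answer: -109246/179791 ≈ -0.60763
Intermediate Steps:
(-278745 + 497237)/(-437742 + 78160) = 218492/(-359582) = 218492*(-1/359582) = -109246/179791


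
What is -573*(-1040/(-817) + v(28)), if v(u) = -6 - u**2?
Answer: 369235470/817 ≈ 4.5194e+5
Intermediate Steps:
-573*(-1040/(-817) + v(28)) = -573*(-1040/(-817) + (-6 - 1*28**2)) = -573*(-1040*(-1/817) + (-6 - 1*784)) = -573*(1040/817 + (-6 - 784)) = -573*(1040/817 - 790) = -573*(-644390/817) = 369235470/817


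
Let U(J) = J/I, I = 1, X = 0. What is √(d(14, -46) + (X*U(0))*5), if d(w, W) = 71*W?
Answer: I*√3266 ≈ 57.149*I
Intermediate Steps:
U(J) = J (U(J) = J/1 = J*1 = J)
√(d(14, -46) + (X*U(0))*5) = √(71*(-46) + (0*0)*5) = √(-3266 + 0*5) = √(-3266 + 0) = √(-3266) = I*√3266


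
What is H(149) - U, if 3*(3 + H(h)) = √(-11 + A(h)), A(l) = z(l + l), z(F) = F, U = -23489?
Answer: 23486 + √287/3 ≈ 23492.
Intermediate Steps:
A(l) = 2*l (A(l) = l + l = 2*l)
H(h) = -3 + √(-11 + 2*h)/3
H(149) - U = (-3 + √(-11 + 2*149)/3) - 1*(-23489) = (-3 + √(-11 + 298)/3) + 23489 = (-3 + √287/3) + 23489 = 23486 + √287/3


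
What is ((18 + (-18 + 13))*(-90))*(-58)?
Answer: 67860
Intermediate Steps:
((18 + (-18 + 13))*(-90))*(-58) = ((18 - 5)*(-90))*(-58) = (13*(-90))*(-58) = -1170*(-58) = 67860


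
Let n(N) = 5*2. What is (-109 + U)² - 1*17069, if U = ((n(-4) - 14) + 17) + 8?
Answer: -9325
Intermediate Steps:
n(N) = 10
U = 21 (U = ((10 - 14) + 17) + 8 = (-4 + 17) + 8 = 13 + 8 = 21)
(-109 + U)² - 1*17069 = (-109 + 21)² - 1*17069 = (-88)² - 17069 = 7744 - 17069 = -9325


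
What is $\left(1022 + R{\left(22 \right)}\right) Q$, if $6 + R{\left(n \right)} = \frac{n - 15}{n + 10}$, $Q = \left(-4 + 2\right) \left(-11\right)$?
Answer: $\frac{357709}{16} \approx 22357.0$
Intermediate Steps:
$Q = 22$ ($Q = \left(-2\right) \left(-11\right) = 22$)
$R{\left(n \right)} = -6 + \frac{-15 + n}{10 + n}$ ($R{\left(n \right)} = -6 + \frac{n - 15}{n + 10} = -6 + \frac{-15 + n}{10 + n}$)
$\left(1022 + R{\left(22 \right)}\right) Q = \left(1022 + \frac{5 \left(-15 - 22\right)}{10 + 22}\right) 22 = \left(1022 + \frac{5 \left(-15 - 22\right)}{32}\right) 22 = \left(1022 + 5 \cdot \frac{1}{32} \left(-37\right)\right) 22 = \left(1022 - \frac{185}{32}\right) 22 = \frac{32519}{32} \cdot 22 = \frac{357709}{16}$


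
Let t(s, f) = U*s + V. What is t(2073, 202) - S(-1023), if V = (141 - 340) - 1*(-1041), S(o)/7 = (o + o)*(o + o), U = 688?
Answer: -27875746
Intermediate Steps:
S(o) = 28*o**2 (S(o) = 7*((o + o)*(o + o)) = 7*((2*o)*(2*o)) = 7*(4*o**2) = 28*o**2)
V = 842 (V = -199 + 1041 = 842)
t(s, f) = 842 + 688*s (t(s, f) = 688*s + 842 = 842 + 688*s)
t(2073, 202) - S(-1023) = (842 + 688*2073) - 28*(-1023)**2 = (842 + 1426224) - 28*1046529 = 1427066 - 1*29302812 = 1427066 - 29302812 = -27875746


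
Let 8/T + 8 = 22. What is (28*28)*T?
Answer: 448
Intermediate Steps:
T = 4/7 (T = 8/(-8 + 22) = 8/14 = 8*(1/14) = 4/7 ≈ 0.57143)
(28*28)*T = (28*28)*(4/7) = 784*(4/7) = 448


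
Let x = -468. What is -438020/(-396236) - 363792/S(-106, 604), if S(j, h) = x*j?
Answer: -1850783/297177 ≈ -6.2279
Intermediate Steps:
S(j, h) = -468*j
-438020/(-396236) - 363792/S(-106, 604) = -438020/(-396236) - 363792/((-468*(-106))) = -438020*(-1/396236) - 363792/49608 = 109505/99059 - 363792*1/49608 = 109505/99059 - 22/3 = -1850783/297177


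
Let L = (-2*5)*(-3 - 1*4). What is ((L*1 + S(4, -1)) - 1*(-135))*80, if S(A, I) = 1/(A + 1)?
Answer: 16416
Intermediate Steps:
S(A, I) = 1/(1 + A)
L = 70 (L = -10*(-3 - 4) = -10*(-7) = 70)
((L*1 + S(4, -1)) - 1*(-135))*80 = ((70*1 + 1/(1 + 4)) - 1*(-135))*80 = ((70 + 1/5) + 135)*80 = ((70 + ⅕) + 135)*80 = (351/5 + 135)*80 = (1026/5)*80 = 16416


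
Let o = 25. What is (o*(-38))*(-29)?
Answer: 27550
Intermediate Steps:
(o*(-38))*(-29) = (25*(-38))*(-29) = -950*(-29) = 27550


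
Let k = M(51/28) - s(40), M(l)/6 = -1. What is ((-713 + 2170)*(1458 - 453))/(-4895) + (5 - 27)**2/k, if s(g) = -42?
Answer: -2517254/8811 ≈ -285.69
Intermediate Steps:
M(l) = -6 (M(l) = 6*(-1) = -6)
k = 36 (k = -6 - 1*(-42) = -6 + 42 = 36)
((-713 + 2170)*(1458 - 453))/(-4895) + (5 - 27)**2/k = ((-713 + 2170)*(1458 - 453))/(-4895) + (5 - 27)**2/36 = (1457*1005)*(-1/4895) + (-22)**2*(1/36) = 1464285*(-1/4895) + 484*(1/36) = -292857/979 + 121/9 = -2517254/8811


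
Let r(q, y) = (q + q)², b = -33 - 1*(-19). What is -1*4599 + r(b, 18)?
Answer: -3815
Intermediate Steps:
b = -14 (b = -33 + 19 = -14)
r(q, y) = 4*q² (r(q, y) = (2*q)² = 4*q²)
-1*4599 + r(b, 18) = -1*4599 + 4*(-14)² = -4599 + 4*196 = -4599 + 784 = -3815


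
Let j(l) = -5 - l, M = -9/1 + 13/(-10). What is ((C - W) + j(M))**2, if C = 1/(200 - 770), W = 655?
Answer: 1371443089/3249 ≈ 4.2211e+5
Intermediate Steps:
C = -1/570 (C = 1/(-570) = -1/570 ≈ -0.0017544)
M = -103/10 (M = -9*1 + 13*(-1/10) = -9 - 13/10 = -103/10 ≈ -10.300)
((C - W) + j(M))**2 = ((-1/570 - 1*655) + (-5 - 1*(-103/10)))**2 = ((-1/570 - 655) + (-5 + 103/10))**2 = (-373351/570 + 53/10)**2 = (-37033/57)**2 = 1371443089/3249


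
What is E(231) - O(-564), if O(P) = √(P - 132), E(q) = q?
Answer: 231 - 2*I*√174 ≈ 231.0 - 26.382*I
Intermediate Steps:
O(P) = √(-132 + P)
E(231) - O(-564) = 231 - √(-132 - 564) = 231 - √(-696) = 231 - 2*I*√174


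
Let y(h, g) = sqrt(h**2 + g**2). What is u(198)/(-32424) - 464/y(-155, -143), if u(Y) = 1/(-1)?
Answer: 1/32424 - 232*sqrt(44474)/22237 ≈ -2.2002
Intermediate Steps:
u(Y) = -1
y(h, g) = sqrt(g**2 + h**2)
u(198)/(-32424) - 464/y(-155, -143) = -1/(-32424) - 464/sqrt((-143)**2 + (-155)**2) = -1*(-1/32424) - 464/sqrt(20449 + 24025) = 1/32424 - 464*sqrt(44474)/44474 = 1/32424 - 232*sqrt(44474)/22237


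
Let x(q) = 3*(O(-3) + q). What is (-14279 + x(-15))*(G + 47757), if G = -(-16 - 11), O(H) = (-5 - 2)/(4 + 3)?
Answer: -684601368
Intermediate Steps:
O(H) = -1 (O(H) = -7/7 = -7*⅐ = -1)
G = 27 (G = -1*(-27) = 27)
x(q) = -3 + 3*q (x(q) = 3*(-1 + q) = -3 + 3*q)
(-14279 + x(-15))*(G + 47757) = (-14279 + (-3 + 3*(-15)))*(27 + 47757) = (-14279 + (-3 - 45))*47784 = (-14279 - 48)*47784 = -14327*47784 = -684601368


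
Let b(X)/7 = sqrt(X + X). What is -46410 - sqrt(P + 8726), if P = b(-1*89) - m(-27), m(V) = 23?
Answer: -46410 - sqrt(8703 + 7*I*sqrt(178)) ≈ -46503.0 - 0.50054*I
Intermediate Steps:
b(X) = 7*sqrt(2)*sqrt(X) (b(X) = 7*sqrt(X + X) = 7*sqrt(2*X) = 7*(sqrt(2)*sqrt(X)) = 7*sqrt(2)*sqrt(X))
P = -23 + 7*I*sqrt(178) (P = 7*sqrt(2)*sqrt(-1*89) - 1*23 = 7*sqrt(2)*sqrt(-89) - 23 = 7*sqrt(2)*(I*sqrt(89)) - 23 = 7*I*sqrt(178) - 23 = -23 + 7*I*sqrt(178) ≈ -23.0 + 93.392*I)
-46410 - sqrt(P + 8726) = -46410 - sqrt((-23 + 7*I*sqrt(178)) + 8726) = -46410 - sqrt(8703 + 7*I*sqrt(178))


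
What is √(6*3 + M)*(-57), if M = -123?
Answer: -57*I*√105 ≈ -584.08*I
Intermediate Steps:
√(6*3 + M)*(-57) = √(6*3 - 123)*(-57) = √(18 - 123)*(-57) = √(-105)*(-57) = (I*√105)*(-57) = -57*I*√105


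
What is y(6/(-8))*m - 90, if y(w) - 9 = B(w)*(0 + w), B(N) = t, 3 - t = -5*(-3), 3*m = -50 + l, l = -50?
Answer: -690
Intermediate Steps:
m = -100/3 (m = (-50 - 50)/3 = (⅓)*(-100) = -100/3 ≈ -33.333)
t = -12 (t = 3 - (-5)*(-3) = 3 - 1*15 = 3 - 15 = -12)
B(N) = -12
y(w) = 9 - 12*w (y(w) = 9 - 12*(0 + w) = 9 - 12*w)
y(6/(-8))*m - 90 = (9 - 72/(-8))*(-100/3) - 90 = (9 - 72*(-1)/8)*(-100/3) - 90 = (9 - 12*(-¾))*(-100/3) - 90 = (9 + 9)*(-100/3) - 90 = 18*(-100/3) - 90 = -600 - 90 = -690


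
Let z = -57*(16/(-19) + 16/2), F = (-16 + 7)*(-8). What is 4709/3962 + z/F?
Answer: -53227/11886 ≈ -4.4781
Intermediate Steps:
F = 72 (F = -9*(-8) = 72)
z = -408 (z = -57*(16*(-1/19) + 16*(½)) = -57*(-16/19 + 8) = -57*136/19 = -408)
4709/3962 + z/F = 4709/3962 - 408/72 = 4709*(1/3962) - 408*1/72 = 4709/3962 - 17/3 = -53227/11886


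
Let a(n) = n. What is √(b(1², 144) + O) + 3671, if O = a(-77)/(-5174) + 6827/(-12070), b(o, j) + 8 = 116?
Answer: 3671 + √26190926080879235/15612545 ≈ 3681.4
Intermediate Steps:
b(o, j) = 108 (b(o, j) = -8 + 116 = 108)
O = -8598377/15612545 (O = -77/(-5174) + 6827/(-12070) = -77*(-1/5174) + 6827*(-1/12070) = 77/5174 - 6827/12070 = -8598377/15612545 ≈ -0.55074)
√(b(1², 144) + O) + 3671 = √(108 - 8598377/15612545) + 3671 = √(1677556483/15612545) + 3671 = √26190926080879235/15612545 + 3671 = 3671 + √26190926080879235/15612545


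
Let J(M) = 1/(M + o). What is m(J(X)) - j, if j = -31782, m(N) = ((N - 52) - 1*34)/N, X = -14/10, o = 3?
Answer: 158227/5 ≈ 31645.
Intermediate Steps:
X = -7/5 (X = -14*⅒ = -7/5 ≈ -1.4000)
J(M) = 1/(3 + M) (J(M) = 1/(M + 3) = 1/(3 + M))
m(N) = (-86 + N)/N (m(N) = ((-52 + N) - 34)/N = (-86 + N)/N)
m(J(X)) - j = (-86 + 1/(3 - 7/5))/(1/(3 - 7/5)) - 1*(-31782) = (-86 + 1/(8/5))/(1/(8/5)) + 31782 = (-86 + 5/8)/(5/8) + 31782 = (8/5)*(-683/8) + 31782 = -683/5 + 31782 = 158227/5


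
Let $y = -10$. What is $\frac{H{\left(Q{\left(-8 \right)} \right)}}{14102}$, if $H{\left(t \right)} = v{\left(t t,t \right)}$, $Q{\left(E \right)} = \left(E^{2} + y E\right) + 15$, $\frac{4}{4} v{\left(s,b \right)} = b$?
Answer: $\frac{159}{14102} \approx 0.011275$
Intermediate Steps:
$v{\left(s,b \right)} = b$
$Q{\left(E \right)} = 15 + E^{2} - 10 E$ ($Q{\left(E \right)} = \left(E^{2} - 10 E\right) + 15 = 15 + E^{2} - 10 E$)
$H{\left(t \right)} = t$
$\frac{H{\left(Q{\left(-8 \right)} \right)}}{14102} = \frac{15 + \left(-8\right)^{2} - -80}{14102} = \left(15 + 64 + 80\right) \frac{1}{14102} = 159 \cdot \frac{1}{14102} = \frac{159}{14102}$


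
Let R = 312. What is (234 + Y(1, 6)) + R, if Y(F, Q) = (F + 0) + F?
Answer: 548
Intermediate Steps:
Y(F, Q) = 2*F (Y(F, Q) = F + F = 2*F)
(234 + Y(1, 6)) + R = (234 + 2*1) + 312 = (234 + 2) + 312 = 236 + 312 = 548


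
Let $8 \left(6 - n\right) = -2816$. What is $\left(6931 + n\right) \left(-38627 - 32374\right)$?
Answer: $-517526289$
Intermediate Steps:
$n = 358$ ($n = 6 - -352 = 6 + 352 = 358$)
$\left(6931 + n\right) \left(-38627 - 32374\right) = \left(6931 + 358\right) \left(-38627 - 32374\right) = 7289 \left(-71001\right) = -517526289$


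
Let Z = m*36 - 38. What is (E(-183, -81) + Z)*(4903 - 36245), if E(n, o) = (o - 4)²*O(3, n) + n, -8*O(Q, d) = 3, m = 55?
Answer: 119146613/4 ≈ 2.9787e+7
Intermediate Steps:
O(Q, d) = -3/8 (O(Q, d) = -⅛*3 = -3/8)
E(n, o) = n - 3*(-4 + o)²/8 (E(n, o) = (o - 4)²*(-3/8) + n = (-4 + o)²*(-3/8) + n = -3*(-4 + o)²/8 + n = n - 3*(-4 + o)²/8)
Z = 1942 (Z = 55*36 - 38 = 1980 - 38 = 1942)
(E(-183, -81) + Z)*(4903 - 36245) = ((-183 - 3*(-4 - 81)²/8) + 1942)*(4903 - 36245) = ((-183 - 3/8*(-85)²) + 1942)*(-31342) = ((-183 - 3/8*7225) + 1942)*(-31342) = ((-183 - 21675/8) + 1942)*(-31342) = (-23139/8 + 1942)*(-31342) = -7603/8*(-31342) = 119146613/4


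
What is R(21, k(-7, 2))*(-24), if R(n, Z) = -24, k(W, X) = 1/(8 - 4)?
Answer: 576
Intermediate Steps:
k(W, X) = ¼ (k(W, X) = 1/4 = ¼)
R(21, k(-7, 2))*(-24) = -24*(-24) = 576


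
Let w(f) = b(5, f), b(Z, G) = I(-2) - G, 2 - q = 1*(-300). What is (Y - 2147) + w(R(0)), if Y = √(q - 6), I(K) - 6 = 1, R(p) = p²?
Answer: -2140 + 2*√74 ≈ -2122.8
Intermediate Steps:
q = 302 (q = 2 - (-300) = 2 - 1*(-300) = 2 + 300 = 302)
I(K) = 7 (I(K) = 6 + 1 = 7)
b(Z, G) = 7 - G
w(f) = 7 - f
Y = 2*√74 (Y = √(302 - 6) = √296 = 2*√74 ≈ 17.205)
(Y - 2147) + w(R(0)) = (2*√74 - 2147) + (7 - 1*0²) = (-2147 + 2*√74) + (7 - 1*0) = (-2147 + 2*√74) + (7 + 0) = (-2147 + 2*√74) + 7 = -2140 + 2*√74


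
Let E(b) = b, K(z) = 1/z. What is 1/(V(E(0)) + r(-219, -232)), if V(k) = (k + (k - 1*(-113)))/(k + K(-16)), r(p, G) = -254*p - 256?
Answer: 1/53562 ≈ 1.8670e-5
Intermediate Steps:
K(z) = 1/z
r(p, G) = -256 - 254*p
V(k) = (113 + 2*k)/(-1/16 + k) (V(k) = (k + (k - 1*(-113)))/(k + 1/(-16)) = (k + (k + 113))/(k - 1/16) = (k + (113 + k))/(-1/16 + k) = (113 + 2*k)/(-1/16 + k))
1/(V(E(0)) + r(-219, -232)) = 1/(16*(113 + 2*0)/(-1 + 16*0) + (-256 - 254*(-219))) = 1/(16*(113 + 0)/(-1 + 0) + (-256 + 55626)) = 1/(16*113/(-1) + 55370) = 1/(16*(-1)*113 + 55370) = 1/(-1808 + 55370) = 1/53562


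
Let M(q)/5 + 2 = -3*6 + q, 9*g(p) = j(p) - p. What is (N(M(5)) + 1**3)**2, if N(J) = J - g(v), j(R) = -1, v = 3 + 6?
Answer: 430336/81 ≈ 5312.8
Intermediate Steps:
v = 9
g(p) = -1/9 - p/9 (g(p) = (-1 - p)/9 = -1/9 - p/9)
M(q) = -100 + 5*q (M(q) = -10 + 5*(-3*6 + q) = -10 + 5*(-18 + q) = -10 + (-90 + 5*q) = -100 + 5*q)
N(J) = 10/9 + J (N(J) = J - (-1/9 - 1/9*9) = J - (-1/9 - 1) = J - 1*(-10/9) = J + 10/9 = 10/9 + J)
(N(M(5)) + 1**3)**2 = ((10/9 + (-100 + 5*5)) + 1**3)**2 = ((10/9 + (-100 + 25)) + 1)**2 = ((10/9 - 75) + 1)**2 = (-665/9 + 1)**2 = (-656/9)**2 = 430336/81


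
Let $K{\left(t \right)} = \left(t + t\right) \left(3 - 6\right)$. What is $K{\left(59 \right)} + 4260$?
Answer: $3906$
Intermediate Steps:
$K{\left(t \right)} = - 6 t$ ($K{\left(t \right)} = 2 t \left(-3\right) = - 6 t$)
$K{\left(59 \right)} + 4260 = \left(-6\right) 59 + 4260 = -354 + 4260 = 3906$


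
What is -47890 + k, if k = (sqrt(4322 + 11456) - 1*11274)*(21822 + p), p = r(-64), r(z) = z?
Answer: -245347582 + 152306*sqrt(322) ≈ -2.4261e+8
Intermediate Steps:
p = -64
k = -245299692 + 152306*sqrt(322) (k = (sqrt(4322 + 11456) - 1*11274)*(21822 - 64) = (sqrt(15778) - 11274)*21758 = (7*sqrt(322) - 11274)*21758 = (-11274 + 7*sqrt(322))*21758 = -245299692 + 152306*sqrt(322) ≈ -2.4257e+8)
-47890 + k = -47890 + (-245299692 + 152306*sqrt(322)) = -245347582 + 152306*sqrt(322)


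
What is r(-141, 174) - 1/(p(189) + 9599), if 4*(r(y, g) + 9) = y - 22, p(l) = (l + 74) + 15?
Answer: -1965527/39508 ≈ -49.750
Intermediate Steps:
p(l) = 89 + l (p(l) = (74 + l) + 15 = 89 + l)
r(y, g) = -29/2 + y/4 (r(y, g) = -9 + (y - 22)/4 = -9 + (-22 + y)/4 = -9 + (-11/2 + y/4) = -29/2 + y/4)
r(-141, 174) - 1/(p(189) + 9599) = (-29/2 + (¼)*(-141)) - 1/((89 + 189) + 9599) = (-29/2 - 141/4) - 1/(278 + 9599) = -199/4 - 1/9877 = -1965527/39508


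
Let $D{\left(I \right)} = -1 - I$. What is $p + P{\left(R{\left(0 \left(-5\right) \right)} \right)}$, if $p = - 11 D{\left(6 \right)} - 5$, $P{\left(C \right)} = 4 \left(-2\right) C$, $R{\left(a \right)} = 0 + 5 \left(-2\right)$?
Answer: $152$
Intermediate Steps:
$R{\left(a \right)} = -10$ ($R{\left(a \right)} = 0 - 10 = -10$)
$P{\left(C \right)} = - 8 C$
$p = 72$ ($p = - 11 \left(-1 - 6\right) - 5 = \left(-11\right) \left(-7\right) - 5 = 77 - 5 = 72$)
$p + P{\left(R{\left(0 \left(-5\right) \right)} \right)} = 72 - -80 = 72 + 80 = 152$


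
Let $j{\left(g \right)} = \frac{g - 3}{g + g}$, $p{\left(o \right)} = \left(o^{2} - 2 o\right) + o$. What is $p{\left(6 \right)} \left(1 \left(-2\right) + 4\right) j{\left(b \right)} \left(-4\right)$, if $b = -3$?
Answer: $-240$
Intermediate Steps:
$p{\left(o \right)} = o^{2} - o$
$j{\left(g \right)} = \frac{-3 + g}{2 g}$
$p{\left(6 \right)} \left(1 \left(-2\right) + 4\right) j{\left(b \right)} \left(-4\right) = 6 \left(-1 + 6\right) \left(1 \left(-2\right) + 4\right) \frac{-3 - 3}{2 \left(-3\right)} \left(-4\right) = 6 \cdot 5 \left(-2 + 4\right) \frac{1}{2} \left(- \frac{1}{3}\right) \left(-6\right) \left(-4\right) = 30 \cdot 2 \cdot 1 \left(-4\right) = 30 \cdot 2 \left(-4\right) = 30 \left(-8\right) = -240$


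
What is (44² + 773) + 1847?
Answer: 4556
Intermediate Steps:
(44² + 773) + 1847 = (1936 + 773) + 1847 = 2709 + 1847 = 4556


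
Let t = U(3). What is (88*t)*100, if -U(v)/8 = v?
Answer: -211200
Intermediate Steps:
U(v) = -8*v
t = -24 (t = -8*3 = -24)
(88*t)*100 = (88*(-24))*100 = -2112*100 = -211200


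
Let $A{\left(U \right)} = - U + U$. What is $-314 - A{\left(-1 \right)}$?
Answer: $-314$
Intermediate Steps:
$A{\left(U \right)} = 0$
$-314 - A{\left(-1 \right)} = -314 - 0 = -314 + 0 = -314$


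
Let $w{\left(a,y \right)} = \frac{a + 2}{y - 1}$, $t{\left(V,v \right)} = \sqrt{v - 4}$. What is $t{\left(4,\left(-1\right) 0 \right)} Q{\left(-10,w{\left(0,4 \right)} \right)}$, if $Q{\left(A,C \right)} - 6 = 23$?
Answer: $58 i \approx 58.0 i$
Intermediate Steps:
$t{\left(V,v \right)} = \sqrt{-4 + v}$
$w{\left(a,y \right)} = \frac{2 + a}{-1 + y}$
$Q{\left(A,C \right)} = 29$ ($Q{\left(A,C \right)} = 6 + 23 = 29$)
$t{\left(4,\left(-1\right) 0 \right)} Q{\left(-10,w{\left(0,4 \right)} \right)} = \sqrt{-4 - 0} \cdot 29 = \sqrt{-4 + 0} \cdot 29 = \sqrt{-4} \cdot 29 = 2 i 29 = 58 i$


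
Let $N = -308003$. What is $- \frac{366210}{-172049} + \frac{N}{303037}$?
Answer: $\frac{57983571623}{52137212813} \approx 1.1121$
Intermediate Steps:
$- \frac{366210}{-172049} + \frac{N}{303037} = - \frac{366210}{-172049} - \frac{308003}{303037} = \left(-366210\right) \left(- \frac{1}{172049}\right) - \frac{308003}{303037} = \frac{366210}{172049} - \frac{308003}{303037} = \frac{57983571623}{52137212813}$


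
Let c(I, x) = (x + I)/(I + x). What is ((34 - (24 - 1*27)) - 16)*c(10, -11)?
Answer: 21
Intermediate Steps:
c(I, x) = 1 (c(I, x) = (I + x)/(I + x) = 1)
((34 - (24 - 1*27)) - 16)*c(10, -11) = ((34 - (24 - 1*27)) - 16)*1 = ((34 - (24 - 27)) - 16)*1 = ((34 - 1*(-3)) - 16)*1 = ((34 + 3) - 16)*1 = (37 - 16)*1 = 21*1 = 21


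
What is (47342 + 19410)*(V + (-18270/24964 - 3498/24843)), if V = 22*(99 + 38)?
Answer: 1484980312733088/7383103 ≈ 2.0113e+8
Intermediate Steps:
V = 3014 (V = 22*137 = 3014)
(47342 + 19410)*(V + (-18270/24964 - 3498/24843)) = (47342 + 19410)*(3014 + (-18270/24964 - 3498/24843)) = 66752*(3014 + (-18270*1/24964 - 3498*1/24843)) = 66752*(3014 + (-9135/12482 - 1166/8281)) = 66752*(3014 - 90200947/103363442) = 66752*(311447213241/103363442) = 1484980312733088/7383103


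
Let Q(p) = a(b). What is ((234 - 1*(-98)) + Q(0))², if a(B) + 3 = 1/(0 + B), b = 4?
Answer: 1734489/16 ≈ 1.0841e+5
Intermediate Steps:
a(B) = -3 + 1/B (a(B) = -3 + 1/(0 + B) = -3 + 1/B)
Q(p) = -11/4 (Q(p) = -3 + 1/4 = -3 + ¼ = -11/4)
((234 - 1*(-98)) + Q(0))² = ((234 - 1*(-98)) - 11/4)² = ((234 + 98) - 11/4)² = (332 - 11/4)² = (1317/4)² = 1734489/16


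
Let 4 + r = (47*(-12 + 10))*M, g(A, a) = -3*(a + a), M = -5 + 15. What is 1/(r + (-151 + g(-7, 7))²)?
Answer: 1/36305 ≈ 2.7544e-5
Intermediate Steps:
M = 10
g(A, a) = -6*a
r = -944 (r = -4 + (47*(-12 + 10))*10 = -4 + (47*(-2))*10 = -4 - 94*10 = -4 - 940 = -944)
1/(r + (-151 + g(-7, 7))²) = 1/(-944 + (-151 - 6*7)²) = 1/(-944 + (-151 - 42)²) = 1/(-944 + (-193)²) = 1/(-944 + 37249) = 1/36305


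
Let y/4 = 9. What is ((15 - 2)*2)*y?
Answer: 936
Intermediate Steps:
y = 36 (y = 4*9 = 36)
((15 - 2)*2)*y = ((15 - 2)*2)*36 = (13*2)*36 = 26*36 = 936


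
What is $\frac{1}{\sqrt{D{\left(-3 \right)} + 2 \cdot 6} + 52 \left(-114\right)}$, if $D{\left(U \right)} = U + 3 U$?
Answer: $- \frac{1}{5928} \approx -0.00016869$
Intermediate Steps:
$D{\left(U \right)} = 4 U$
$\frac{1}{\sqrt{D{\left(-3 \right)} + 2 \cdot 6} + 52 \left(-114\right)} = \frac{1}{\sqrt{4 \left(-3\right) + 2 \cdot 6} + 52 \left(-114\right)} = \frac{1}{\sqrt{-12 + 12} - 5928} = \frac{1}{\sqrt{0} - 5928} = \frac{1}{0 - 5928} = \frac{1}{-5928} = - \frac{1}{5928}$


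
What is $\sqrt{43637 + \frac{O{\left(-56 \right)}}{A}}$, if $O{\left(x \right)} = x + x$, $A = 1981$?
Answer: $\frac{\sqrt{3494839165}}{283} \approx 208.89$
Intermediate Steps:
$O{\left(x \right)} = 2 x$
$\sqrt{43637 + \frac{O{\left(-56 \right)}}{A}} = \sqrt{43637 + \frac{2 \left(-56\right)}{1981}} = \sqrt{43637 - \frac{16}{283}} = \sqrt{\frac{12349255}{283}} = \frac{\sqrt{3494839165}}{283}$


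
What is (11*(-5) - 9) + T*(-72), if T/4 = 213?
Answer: -61408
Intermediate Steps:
T = 852 (T = 4*213 = 852)
(11*(-5) - 9) + T*(-72) = (11*(-5) - 9) + 852*(-72) = (-55 - 9) - 61344 = -64 - 61344 = -61408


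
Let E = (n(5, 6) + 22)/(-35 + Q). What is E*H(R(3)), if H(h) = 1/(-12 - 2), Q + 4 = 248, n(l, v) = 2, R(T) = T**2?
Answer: -12/1463 ≈ -0.0082023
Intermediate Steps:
Q = 244 (Q = -4 + 248 = 244)
H(h) = -1/14 (H(h) = 1/(-14) = -1/14)
E = 24/209 (E = (2 + 22)/(-35 + 244) = 24/209 ≈ 0.11483)
E*H(R(3)) = (24/209)*(-1/14) = -12/1463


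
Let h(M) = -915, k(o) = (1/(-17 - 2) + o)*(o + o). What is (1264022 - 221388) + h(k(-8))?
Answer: 1041719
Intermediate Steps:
k(o) = 2*o*(-1/19 + o) (k(o) = (1/(-19) + o)*(2*o) = (-1/19 + o)*(2*o) = 2*o*(-1/19 + o))
(1264022 - 221388) + h(k(-8)) = (1264022 - 221388) - 915 = 1042634 - 915 = 1041719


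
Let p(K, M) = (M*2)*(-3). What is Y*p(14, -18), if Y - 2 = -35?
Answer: -3564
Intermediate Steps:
Y = -33 (Y = 2 - 35 = -33)
p(K, M) = -6*M (p(K, M) = (2*M)*(-3) = -6*M)
Y*p(14, -18) = -(-198)*(-18) = -33*108 = -3564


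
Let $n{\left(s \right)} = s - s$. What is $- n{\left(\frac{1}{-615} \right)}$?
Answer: $0$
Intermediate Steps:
$n{\left(s \right)} = 0$
$- n{\left(\frac{1}{-615} \right)} = \left(-1\right) 0 = 0$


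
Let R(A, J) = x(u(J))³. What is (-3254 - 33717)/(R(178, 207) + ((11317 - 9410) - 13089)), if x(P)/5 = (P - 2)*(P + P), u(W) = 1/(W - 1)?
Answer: 353162459639789272/106815150916614599 ≈ 3.3063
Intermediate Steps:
u(W) = 1/(-1 + W)
x(P) = 10*P*(-2 + P) (x(P) = 5*((P - 2)*(P + P)) = 5*((-2 + P)*(2*P)) = 5*(2*P*(-2 + P)) = 10*P*(-2 + P))
R(A, J) = 1000*(-2 + 1/(-1 + J))³/(-1 + J)³ (R(A, J) = (10*(-2 + 1/(-1 + J))/(-1 + J))³ = 1000*(-2 + 1/(-1 + J))³/(-1 + J)³)
(-3254 - 33717)/(R(178, 207) + ((11317 - 9410) - 13089)) = (-3254 - 33717)/(-1000*(-3 + 2*207)³/(-1 + 207)⁶ + ((11317 - 9410) - 13089)) = -36971/(-1000*(-3 + 414)³/206⁶ + (1907 - 13089)) = -36971/(-1000*1/76419346977856*411³ - 11182) = -36971/(-1000*1/76419346977856*69426531 - 11182) = -36971/(-8678316375/9552418372232 - 11182) = -36971/(-106815150916614599/9552418372232) = -36971*(-9552418372232/106815150916614599) = 353162459639789272/106815150916614599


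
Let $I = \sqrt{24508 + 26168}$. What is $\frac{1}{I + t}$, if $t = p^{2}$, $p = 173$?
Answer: $\frac{29929}{895694365} - \frac{2 \sqrt{12669}}{895694365} \approx 3.3163 \cdot 10^{-5}$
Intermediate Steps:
$I = 2 \sqrt{12669}$ ($I = \sqrt{50676} = 2 \sqrt{12669} \approx 225.11$)
$t = 29929$ ($t = 173^{2} = 29929$)
$\frac{1}{I + t} = \frac{1}{2 \sqrt{12669} + 29929} = \frac{1}{29929 + 2 \sqrt{12669}}$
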